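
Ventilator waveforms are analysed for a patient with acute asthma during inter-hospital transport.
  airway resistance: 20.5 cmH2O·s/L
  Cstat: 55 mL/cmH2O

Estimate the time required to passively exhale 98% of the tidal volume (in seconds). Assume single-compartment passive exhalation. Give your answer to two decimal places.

4.41

τ = R × C = 20.5 × 55 mL/cmH2O = 20.5 × 0.055 L/cmH2O = 1.128 s.
Exhaled fraction f = 1 − e^(−t/τ) → t = −τ·ln(1 − f) = −1.128·ln(0.02) = 4.413 s.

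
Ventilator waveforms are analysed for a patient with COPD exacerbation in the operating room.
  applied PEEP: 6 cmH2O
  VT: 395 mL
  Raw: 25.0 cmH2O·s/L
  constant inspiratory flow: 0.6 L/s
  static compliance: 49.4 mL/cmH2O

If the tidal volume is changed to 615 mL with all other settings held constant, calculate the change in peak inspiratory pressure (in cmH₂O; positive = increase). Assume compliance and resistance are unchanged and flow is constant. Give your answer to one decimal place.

PIP = Vt/C + R·V̇ + PEEP (constant-flow equation of motion).
Only the elastic term changes: ΔPIP = ΔVt / C = (615 − 395) / 49.4 = 4.453 cmH2O.

4.5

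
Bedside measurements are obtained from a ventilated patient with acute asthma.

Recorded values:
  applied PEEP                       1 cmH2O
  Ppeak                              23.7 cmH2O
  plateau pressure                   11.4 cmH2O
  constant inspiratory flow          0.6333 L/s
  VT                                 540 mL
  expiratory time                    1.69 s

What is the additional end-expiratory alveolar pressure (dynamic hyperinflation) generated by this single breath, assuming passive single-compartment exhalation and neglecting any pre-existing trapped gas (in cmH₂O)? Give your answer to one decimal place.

R = (PIP − Pplat)/V̇ = (23.7 − 11.4) / 0.6333 = 12.3/0.6333 = 19.422 cmH2O·s/L.
C = Vt/(Pplat − PEEP) = 540.0 / (11.4 − 1) = 540.0/10.4 = 51.923 mL/cmH2O.
τ = R × C = 19.422 × 0.05192 L/cmH2O = 1.008 s.
Fraction remaining = e^(−Te/τ) = e^(−1.69/1.008) = 0.187; trapped volume = 540.0 × 0.187 = 100.98 mL.
Additional alveolar pressure from trapping ≈ V_trapped / C = 100.98 / 51.923 = 1.945 cmH2O.

1.9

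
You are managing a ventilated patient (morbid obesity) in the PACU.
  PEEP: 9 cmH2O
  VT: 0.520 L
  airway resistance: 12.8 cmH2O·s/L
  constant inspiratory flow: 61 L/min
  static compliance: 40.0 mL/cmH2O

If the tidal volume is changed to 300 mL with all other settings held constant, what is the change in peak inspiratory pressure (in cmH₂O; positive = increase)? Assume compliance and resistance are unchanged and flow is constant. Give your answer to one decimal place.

-5.5

PIP = Vt/C + R·V̇ + PEEP (constant-flow equation of motion).
Only the elastic term changes: ΔPIP = ΔVt / C = (300 − 520) / 40.0 = -5.5 cmH2O.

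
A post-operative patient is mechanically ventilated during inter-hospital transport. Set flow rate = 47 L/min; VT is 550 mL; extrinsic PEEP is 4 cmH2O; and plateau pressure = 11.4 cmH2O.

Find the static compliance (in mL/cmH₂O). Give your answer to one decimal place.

74.3

Cstat = Vt / (Pplat − PEEP) = 550 / (11.4 − 4) = 550 / 7.4 = 74.324 mL/cmH2O.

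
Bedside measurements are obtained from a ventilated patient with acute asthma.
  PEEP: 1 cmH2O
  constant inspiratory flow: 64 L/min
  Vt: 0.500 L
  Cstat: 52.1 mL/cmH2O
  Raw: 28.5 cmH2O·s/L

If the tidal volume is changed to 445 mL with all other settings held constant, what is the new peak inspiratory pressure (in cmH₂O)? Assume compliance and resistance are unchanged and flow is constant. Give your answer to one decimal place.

39.9

Flow: 64 L/min ÷ 60 = 1.0667 L/s.
PIP = Vt/C + R·V̇ + PEEP (constant-flow equation of motion).
Only the elastic term changes: ΔPIP = ΔVt / C = (445 − 500) / 52.1 = -1.056 cmH2O.
Original PIP = 500/52.1 + 28.5×1.0667 + 1 = 40.998 cmH2O; new PIP = 40.998 + (-1.056) = 39.942 cmH2O.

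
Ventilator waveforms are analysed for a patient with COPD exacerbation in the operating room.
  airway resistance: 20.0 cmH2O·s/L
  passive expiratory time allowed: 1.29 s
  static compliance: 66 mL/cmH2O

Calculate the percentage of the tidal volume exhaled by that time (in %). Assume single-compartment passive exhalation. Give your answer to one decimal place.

62.4

τ = R × C = 20.0 × 66 mL/cmH2O = 20.0 × 0.066 L/cmH2O = 1.32 s.
Passive exhalation: V(t)/V₀ = e^(−t/τ) = e^(−1.29/1.32) = 0.3763.
Fraction exhaled = 1 − 0.3763 = 0.6237 → 62.37%.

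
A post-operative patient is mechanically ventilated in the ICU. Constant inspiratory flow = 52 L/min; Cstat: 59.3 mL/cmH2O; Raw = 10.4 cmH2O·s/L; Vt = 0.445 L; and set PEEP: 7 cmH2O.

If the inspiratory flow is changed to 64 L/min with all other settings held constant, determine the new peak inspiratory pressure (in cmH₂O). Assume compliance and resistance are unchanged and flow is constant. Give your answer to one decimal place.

25.6

Flow: 52 L/min ÷ 60 = 0.8667 L/s.
New flow: 64 L/min ÷ 60 = 1.0667 L/s.
PIP = Vt/C + R·V̇ + PEEP (constant-flow equation of motion).
Only the resistive term changes: ΔPIP = R × ΔV̇ = 10.4 × (1.0667 − 0.8667) = 10.4 × 0.2 = 2.08 cmH2O.
Original PIP = 445/59.3 + 10.4×0.8667 + 7 = 23.518 cmH2O; new PIP = 23.518 + (2.08) = 25.598 cmH2O.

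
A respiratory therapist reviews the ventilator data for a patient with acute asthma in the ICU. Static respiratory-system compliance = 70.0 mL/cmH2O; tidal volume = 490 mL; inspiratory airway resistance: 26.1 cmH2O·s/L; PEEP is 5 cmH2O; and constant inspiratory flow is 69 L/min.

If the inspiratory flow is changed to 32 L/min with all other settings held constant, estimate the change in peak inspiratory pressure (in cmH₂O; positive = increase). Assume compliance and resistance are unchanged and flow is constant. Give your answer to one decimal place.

Flow: 69 L/min ÷ 60 = 1.15 L/s.
New flow: 32 L/min ÷ 60 = 0.5333 L/s.
PIP = Vt/C + R·V̇ + PEEP (constant-flow equation of motion).
Only the resistive term changes: ΔPIP = R × ΔV̇ = 26.1 × (0.5333 − 1.15) = 26.1 × -0.6167 = -16.096 cmH2O.

-16.1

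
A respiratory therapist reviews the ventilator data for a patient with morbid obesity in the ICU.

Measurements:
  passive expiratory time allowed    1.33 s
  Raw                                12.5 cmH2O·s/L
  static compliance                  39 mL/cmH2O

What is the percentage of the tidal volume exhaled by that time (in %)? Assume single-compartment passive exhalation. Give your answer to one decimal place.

τ = R × C = 12.5 × 39 mL/cmH2O = 12.5 × 0.039 L/cmH2O = 0.4875 s.
Passive exhalation: V(t)/V₀ = e^(−t/τ) = e^(−1.33/0.4875) = 0.06534.
Fraction exhaled = 1 − 0.06534 = 0.9347 → 93.47%.

93.5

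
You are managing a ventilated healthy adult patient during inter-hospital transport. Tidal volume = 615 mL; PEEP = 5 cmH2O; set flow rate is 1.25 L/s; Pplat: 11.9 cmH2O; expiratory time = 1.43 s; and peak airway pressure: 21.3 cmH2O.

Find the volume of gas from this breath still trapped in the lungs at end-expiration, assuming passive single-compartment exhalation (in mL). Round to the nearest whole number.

R = (PIP − Pplat)/V̇ = (21.3 − 11.9) / 1.25 = 9.4/1.25 = 7.52 cmH2O·s/L.
C = Vt/(Pplat − PEEP) = 615.0 / (11.9 − 5) = 615.0/6.9 = 89.13 mL/cmH2O.
τ = R × C = 7.52 × 0.08913 L/cmH2O = 0.6703 s.
Fraction remaining = e^(−Te/τ) = e^(−1.43/0.6703) = 0.1184.
Trapped volume = 615.0 × 0.1184 = 72.816 mL.

73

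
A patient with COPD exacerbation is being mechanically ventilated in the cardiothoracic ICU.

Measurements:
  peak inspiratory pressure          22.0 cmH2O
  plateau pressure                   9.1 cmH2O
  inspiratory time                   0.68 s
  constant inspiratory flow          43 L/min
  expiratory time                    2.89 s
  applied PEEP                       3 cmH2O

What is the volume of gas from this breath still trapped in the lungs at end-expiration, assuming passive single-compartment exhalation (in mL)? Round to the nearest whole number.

Flow: 43 L/min ÷ 60 = 0.7167 L/s.
Vt = flow × Ti = 0.7167 L/s × 0.68 s × 1000 mL/L = 487.36 mL.
R = (PIP − Pplat)/V̇ = (22.0 − 9.1) / 0.7167 = 12.9/0.7167 = 17.999 cmH2O·s/L.
C = Vt/(Pplat − PEEP) = 487.36 / (9.1 − 3) = 487.36/6.1 = 79.895 mL/cmH2O.
τ = R × C = 17.999 × 0.0799 L/cmH2O = 1.438 s.
Fraction remaining = e^(−Te/τ) = e^(−2.89/1.438) = 0.134.
Trapped volume = 487.36 × 0.134 = 65.306 mL.

65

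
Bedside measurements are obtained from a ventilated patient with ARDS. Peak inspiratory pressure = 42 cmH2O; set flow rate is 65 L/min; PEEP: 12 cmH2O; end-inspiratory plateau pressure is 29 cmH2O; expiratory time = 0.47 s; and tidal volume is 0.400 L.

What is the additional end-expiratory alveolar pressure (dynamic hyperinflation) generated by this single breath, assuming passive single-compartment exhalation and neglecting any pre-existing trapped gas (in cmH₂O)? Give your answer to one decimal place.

Flow: 65 L/min ÷ 60 = 1.0833 L/s.
R = (PIP − Pplat)/V̇ = (42 − 29) / 1.0833 = 13.0/1.0833 = 12.0 cmH2O·s/L.
C = Vt/(Pplat − PEEP) = 400.0 / (29 − 12) = 400.0/17.0 = 23.529 mL/cmH2O.
τ = R × C = 12.0 × 0.02353 L/cmH2O = 0.2824 s.
Fraction remaining = e^(−Te/τ) = e^(−0.47/0.2824) = 0.1893; trapped volume = 400.0 × 0.1893 = 75.72 mL.
Additional alveolar pressure from trapping ≈ V_trapped / C = 75.72 / 23.529 = 3.218 cmH2O.

3.2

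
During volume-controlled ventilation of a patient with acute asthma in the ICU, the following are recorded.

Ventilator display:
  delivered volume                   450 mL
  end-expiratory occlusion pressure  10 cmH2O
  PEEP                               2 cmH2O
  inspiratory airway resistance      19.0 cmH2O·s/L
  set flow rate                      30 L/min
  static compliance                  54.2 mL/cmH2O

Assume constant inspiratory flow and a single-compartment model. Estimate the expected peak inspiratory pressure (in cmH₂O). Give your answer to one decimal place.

27.8

Flow: 30 L/min ÷ 60 = 0.5 L/s.
Total PEEP = 10 cmH2O (set 2 + intrinsic 8); this is the baseline alveolar pressure.
Equation of motion (constant flow): PIP = Vt/C + R·V̇ + PEEP.
PIP = 450/54.2 + 19.0×0.5 + 10 = 8.303 + 9.5 + 10 = 27.803 cmH2O.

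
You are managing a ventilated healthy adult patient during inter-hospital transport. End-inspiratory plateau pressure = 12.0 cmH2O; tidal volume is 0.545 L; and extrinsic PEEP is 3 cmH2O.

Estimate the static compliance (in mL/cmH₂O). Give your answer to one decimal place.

Cstat = Vt / (Pplat − PEEP) = 545 / (12.0 − 3) = 545 / 9.0 = 60.556 mL/cmH2O.

60.6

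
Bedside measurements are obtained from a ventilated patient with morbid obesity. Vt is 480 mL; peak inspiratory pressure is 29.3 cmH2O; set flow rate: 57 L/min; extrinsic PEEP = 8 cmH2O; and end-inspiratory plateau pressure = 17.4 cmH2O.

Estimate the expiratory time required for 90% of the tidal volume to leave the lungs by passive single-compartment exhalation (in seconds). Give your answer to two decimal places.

1.47

Flow: 57 L/min ÷ 60 = 0.95 L/s.
R = (PIP − Pplat)/V̇ = (29.3 − 17.4) / 0.95 = 11.9/0.95 = 12.526 cmH2O·s/L.
C = Vt/(Pplat − PEEP) = 480.0 / (17.4 − 8) = 480.0/9.4 = 51.064 mL/cmH2O.
τ = R × C = 12.526 × 0.05106 L/cmH2O = 0.6396 s.
t = −τ·ln(1 − 0.90) = −0.6396·ln(0.1) = 1.473 s.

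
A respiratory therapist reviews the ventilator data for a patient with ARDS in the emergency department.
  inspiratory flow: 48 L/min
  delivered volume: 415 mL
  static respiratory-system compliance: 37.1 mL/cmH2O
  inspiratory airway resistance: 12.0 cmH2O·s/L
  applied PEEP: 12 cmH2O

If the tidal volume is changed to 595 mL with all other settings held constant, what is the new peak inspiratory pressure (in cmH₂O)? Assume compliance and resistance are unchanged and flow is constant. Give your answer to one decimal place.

Flow: 48 L/min ÷ 60 = 0.8 L/s.
PIP = Vt/C + R·V̇ + PEEP (constant-flow equation of motion).
Only the elastic term changes: ΔPIP = ΔVt / C = (595 − 415) / 37.1 = 4.852 cmH2O.
Original PIP = 415/37.1 + 12.0×0.8 + 12 = 32.786 cmH2O; new PIP = 32.786 + (4.852) = 37.638 cmH2O.

37.6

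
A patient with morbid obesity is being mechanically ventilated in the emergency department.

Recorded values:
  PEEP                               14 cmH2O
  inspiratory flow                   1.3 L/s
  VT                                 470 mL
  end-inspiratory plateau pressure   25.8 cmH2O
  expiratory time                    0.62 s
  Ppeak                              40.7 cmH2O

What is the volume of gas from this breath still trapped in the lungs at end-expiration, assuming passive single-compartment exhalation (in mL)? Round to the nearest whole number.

121

R = (PIP − Pplat)/V̇ = (40.7 − 25.8) / 1.3 = 14.9/1.3 = 11.462 cmH2O·s/L.
C = Vt/(Pplat − PEEP) = 470.0 / (25.8 − 14) = 470.0/11.8 = 39.831 mL/cmH2O.
τ = R × C = 11.462 × 0.03983 L/cmH2O = 0.4565 s.
Fraction remaining = e^(−Te/τ) = e^(−0.62/0.4565) = 0.2571.
Trapped volume = 470.0 × 0.2571 = 120.84 mL.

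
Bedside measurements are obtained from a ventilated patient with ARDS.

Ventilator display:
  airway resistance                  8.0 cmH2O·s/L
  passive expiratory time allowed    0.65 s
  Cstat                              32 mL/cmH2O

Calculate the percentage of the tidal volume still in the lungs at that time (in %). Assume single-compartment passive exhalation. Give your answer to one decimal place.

7.9

τ = R × C = 8.0 × 32 mL/cmH2O = 8.0 × 0.032 L/cmH2O = 0.256 s.
Passive exhalation: V(t)/V₀ = e^(−t/τ) = e^(−0.65/0.256) = 0.07894.
Fraction remaining = 0.07894 → 7.894%.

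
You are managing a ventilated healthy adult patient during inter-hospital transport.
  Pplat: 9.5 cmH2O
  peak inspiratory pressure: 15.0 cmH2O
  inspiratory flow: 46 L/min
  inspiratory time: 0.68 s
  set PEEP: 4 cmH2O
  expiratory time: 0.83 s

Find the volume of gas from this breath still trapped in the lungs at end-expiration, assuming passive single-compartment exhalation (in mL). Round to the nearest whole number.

Flow: 46 L/min ÷ 60 = 0.7667 L/s.
Vt = flow × Ti = 0.7667 L/s × 0.68 s × 1000 mL/L = 521.36 mL.
R = (PIP − Pplat)/V̇ = (15.0 − 9.5) / 0.7667 = 5.5/0.7667 = 7.174 cmH2O·s/L.
C = Vt/(Pplat − PEEP) = 521.36 / (9.5 − 4) = 521.36/5.5 = 94.793 mL/cmH2O.
τ = R × C = 7.174 × 0.09479 L/cmH2O = 0.68 s.
Fraction remaining = e^(−Te/τ) = e^(−0.83/0.68) = 0.2951.
Trapped volume = 521.36 × 0.2951 = 153.85 mL.

154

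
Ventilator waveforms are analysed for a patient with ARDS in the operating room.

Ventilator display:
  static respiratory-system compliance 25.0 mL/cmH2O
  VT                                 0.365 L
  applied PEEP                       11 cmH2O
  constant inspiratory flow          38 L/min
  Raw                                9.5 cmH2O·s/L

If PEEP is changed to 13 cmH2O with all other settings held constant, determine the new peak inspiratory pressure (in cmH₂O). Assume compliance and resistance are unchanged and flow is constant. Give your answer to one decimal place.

33.6

Flow: 38 L/min ÷ 60 = 0.6333 L/s.
PIP = Vt/C + R·V̇ + PEEP (constant-flow equation of motion).
Only the baseline term changes: ΔPIP = ΔPEEP = 13 − 11 = 2.0 cmH2O.
Original PIP = 365/25.0 + 9.5×0.6333 + 11 = 31.616 cmH2O; new PIP = 31.616 + (2.0) = 33.616 cmH2O.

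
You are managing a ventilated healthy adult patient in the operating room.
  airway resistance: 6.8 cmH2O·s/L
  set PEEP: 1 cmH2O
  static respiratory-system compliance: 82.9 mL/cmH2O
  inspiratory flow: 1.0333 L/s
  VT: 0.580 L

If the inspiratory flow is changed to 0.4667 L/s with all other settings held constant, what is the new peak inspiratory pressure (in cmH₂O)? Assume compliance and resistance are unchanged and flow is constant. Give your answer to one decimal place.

11.2

PIP = Vt/C + R·V̇ + PEEP (constant-flow equation of motion).
Only the resistive term changes: ΔPIP = R × ΔV̇ = 6.8 × (0.4667 − 1.0333) = 6.8 × -0.5666 = -3.853 cmH2O.
Original PIP = 580/82.9 + 6.8×1.0333 + 1 = 15.023 cmH2O; new PIP = 15.023 + (-3.853) = 11.17 cmH2O.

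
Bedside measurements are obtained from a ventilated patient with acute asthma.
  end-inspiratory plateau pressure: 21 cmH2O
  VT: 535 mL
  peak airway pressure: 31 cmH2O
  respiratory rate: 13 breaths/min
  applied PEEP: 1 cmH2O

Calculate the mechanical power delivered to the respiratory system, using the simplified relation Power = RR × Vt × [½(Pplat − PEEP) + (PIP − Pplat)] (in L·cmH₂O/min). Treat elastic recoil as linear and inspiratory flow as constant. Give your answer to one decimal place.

Per-breath work = Vt × [½(Pplat−PEEP) + (PIP−Pplat)] = 0.535 × [0.5×20.0 + 10.0] = 0.535 × 20.0 = 10.7 L·cmH2O.
Power = 13 × 10.7 = 139.1 L·cmH2O/min.

139.1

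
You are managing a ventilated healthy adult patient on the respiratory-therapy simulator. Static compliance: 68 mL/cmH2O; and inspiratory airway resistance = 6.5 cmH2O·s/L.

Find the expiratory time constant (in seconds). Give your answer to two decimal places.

τ = R × C = 6.5 × 68 mL/cmH2O = 6.5 × 0.068 L/cmH2O = 0.442 s.

0.44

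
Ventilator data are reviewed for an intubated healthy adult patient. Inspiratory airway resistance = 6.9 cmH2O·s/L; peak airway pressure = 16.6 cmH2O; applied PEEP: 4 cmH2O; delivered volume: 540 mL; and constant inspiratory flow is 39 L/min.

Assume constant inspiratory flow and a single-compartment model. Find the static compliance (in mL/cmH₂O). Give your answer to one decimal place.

66.5

Flow: 39 L/min ÷ 60 = 0.65 L/s.
Equation of motion (constant flow): PIP = Vt/C + R·V̇ + PEEP.
Vt/C = PIP − R·V̇ − PEEP = 16.6 − 6.9×0.65 − 4 = 16.6 − 4.485 − 4 = 8.115 cmH2O.
C = Vt / 8.115 = 540 / 8.115 = 66.543 mL/cmH2O.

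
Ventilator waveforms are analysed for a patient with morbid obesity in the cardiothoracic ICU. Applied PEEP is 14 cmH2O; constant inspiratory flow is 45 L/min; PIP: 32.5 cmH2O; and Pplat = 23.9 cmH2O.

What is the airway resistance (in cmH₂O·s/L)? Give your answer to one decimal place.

11.5

Flow: 45 L/min ÷ 60 = 0.75 L/s.
Raw = (PIP − Pplat) / flow = (32.5 − 23.9) / 0.75 = 8.6 / 0.75 = 11.467 cmH2O·s/L.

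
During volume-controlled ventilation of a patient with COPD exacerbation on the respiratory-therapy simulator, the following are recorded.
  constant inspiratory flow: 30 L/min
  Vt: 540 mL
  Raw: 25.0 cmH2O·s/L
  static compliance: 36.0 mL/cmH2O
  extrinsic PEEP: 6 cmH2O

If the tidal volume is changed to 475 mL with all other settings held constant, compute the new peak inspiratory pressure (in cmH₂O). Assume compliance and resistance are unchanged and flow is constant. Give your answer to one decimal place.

31.7

Flow: 30 L/min ÷ 60 = 0.5 L/s.
PIP = Vt/C + R·V̇ + PEEP (constant-flow equation of motion).
Only the elastic term changes: ΔPIP = ΔVt / C = (475 − 540) / 36.0 = -1.806 cmH2O.
Original PIP = 540/36.0 + 25.0×0.5 + 6 = 33.5 cmH2O; new PIP = 33.5 + (-1.806) = 31.694 cmH2O.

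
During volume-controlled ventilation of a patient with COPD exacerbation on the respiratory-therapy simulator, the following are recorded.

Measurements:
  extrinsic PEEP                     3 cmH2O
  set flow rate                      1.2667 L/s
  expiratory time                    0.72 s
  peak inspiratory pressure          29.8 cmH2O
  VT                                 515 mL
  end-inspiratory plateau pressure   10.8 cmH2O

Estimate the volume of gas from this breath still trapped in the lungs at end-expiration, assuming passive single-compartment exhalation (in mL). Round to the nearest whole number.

249

R = (PIP − Pplat)/V̇ = (29.8 − 10.8) / 1.2667 = 19.0/1.2667 = 15.0 cmH2O·s/L.
C = Vt/(Pplat − PEEP) = 515.0 / (10.8 − 3) = 515.0/7.8 = 66.026 mL/cmH2O.
τ = R × C = 15.0 × 0.06603 L/cmH2O = 0.9905 s.
Fraction remaining = e^(−Te/τ) = e^(−0.72/0.9905) = 0.4834.
Trapped volume = 515.0 × 0.4834 = 248.95 mL.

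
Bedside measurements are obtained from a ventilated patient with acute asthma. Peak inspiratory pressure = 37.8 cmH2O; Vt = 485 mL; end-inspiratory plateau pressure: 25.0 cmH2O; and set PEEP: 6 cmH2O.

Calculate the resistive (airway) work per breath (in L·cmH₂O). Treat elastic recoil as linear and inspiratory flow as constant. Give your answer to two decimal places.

With constant inspiratory flow the resistive pressure is constant at PIP − Pplat = 37.8 − 25.0 = 12.8 cmH2O, so resistive work = 12.8 × 0.485 = 6.208 L·cmH2O.

6.21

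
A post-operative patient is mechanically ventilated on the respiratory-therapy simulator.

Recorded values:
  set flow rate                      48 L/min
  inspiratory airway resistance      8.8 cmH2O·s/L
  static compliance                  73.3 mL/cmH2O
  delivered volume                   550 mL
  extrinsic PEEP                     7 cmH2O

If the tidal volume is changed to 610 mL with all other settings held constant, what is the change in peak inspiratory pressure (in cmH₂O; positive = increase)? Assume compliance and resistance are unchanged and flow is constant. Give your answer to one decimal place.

PIP = Vt/C + R·V̇ + PEEP (constant-flow equation of motion).
Only the elastic term changes: ΔPIP = ΔVt / C = (610 − 550) / 73.3 = 0.8186 cmH2O.

0.8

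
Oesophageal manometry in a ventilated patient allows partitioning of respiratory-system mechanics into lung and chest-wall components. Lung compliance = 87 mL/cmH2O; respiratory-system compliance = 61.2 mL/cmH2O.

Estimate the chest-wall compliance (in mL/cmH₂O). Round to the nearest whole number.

1/Ccw = 1/Crs − 1/CL.
1/Ccw = 1/61.2 − 1/87 = 0.004846.
Ccw = 206.36 mL/cmH2O.

206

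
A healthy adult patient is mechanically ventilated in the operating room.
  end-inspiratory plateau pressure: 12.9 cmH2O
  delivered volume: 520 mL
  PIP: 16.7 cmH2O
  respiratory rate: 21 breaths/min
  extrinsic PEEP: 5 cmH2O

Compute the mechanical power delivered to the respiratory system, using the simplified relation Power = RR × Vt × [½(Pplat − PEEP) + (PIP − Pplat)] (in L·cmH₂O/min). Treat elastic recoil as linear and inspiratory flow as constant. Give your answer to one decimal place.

84.6

Per-breath work = Vt × [½(Pplat−PEEP) + (PIP−Pplat)] = 0.520 × [0.5×7.9 + 3.8] = 0.520 × 7.75 = 4.03 L·cmH2O.
Power = 21 × 4.03 = 84.63 L·cmH2O/min.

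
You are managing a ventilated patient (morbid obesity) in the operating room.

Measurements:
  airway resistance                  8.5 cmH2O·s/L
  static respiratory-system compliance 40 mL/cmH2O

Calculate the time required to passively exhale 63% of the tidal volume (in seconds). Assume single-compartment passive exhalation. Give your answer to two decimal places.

τ = R × C = 8.5 × 40 mL/cmH2O = 8.5 × 0.040 L/cmH2O = 0.34 s.
Exhaled fraction f = 1 − e^(−t/τ) → t = −τ·ln(1 − f) = −0.34·ln(0.37) = 0.338 s.

0.34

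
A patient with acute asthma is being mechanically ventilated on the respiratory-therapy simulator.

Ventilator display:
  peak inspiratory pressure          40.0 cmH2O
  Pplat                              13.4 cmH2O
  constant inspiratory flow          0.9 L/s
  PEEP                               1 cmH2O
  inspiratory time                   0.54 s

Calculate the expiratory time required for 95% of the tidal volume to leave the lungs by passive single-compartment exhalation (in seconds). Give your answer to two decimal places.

3.47

Vt = flow × Ti = 0.9 L/s × 0.54 s × 1000 mL/L = 486.0 mL.
R = (PIP − Pplat)/V̇ = (40.0 − 13.4) / 0.9 = 26.6/0.9 = 29.556 cmH2O·s/L.
C = Vt/(Pplat − PEEP) = 486.0 / (13.4 − 1) = 486.0/12.4 = 39.194 mL/cmH2O.
τ = R × C = 29.556 × 0.03919 L/cmH2O = 1.158 s.
t = −τ·ln(1 − 0.95) = −1.158·ln(0.05) = 3.469 s.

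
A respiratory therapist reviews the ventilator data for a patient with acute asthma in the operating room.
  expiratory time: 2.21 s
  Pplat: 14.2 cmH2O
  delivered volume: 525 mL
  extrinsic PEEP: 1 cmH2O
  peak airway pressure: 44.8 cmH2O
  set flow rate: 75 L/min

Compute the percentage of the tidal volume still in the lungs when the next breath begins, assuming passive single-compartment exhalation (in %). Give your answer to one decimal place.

Flow: 75 L/min ÷ 60 = 1.25 L/s.
R = (PIP − Pplat)/V̇ = (44.8 − 14.2) / 1.25 = 30.6/1.25 = 24.48 cmH2O·s/L.
C = Vt/(Pplat − PEEP) = 525.0 / (14.2 − 1) = 525.0/13.2 = 39.773 mL/cmH2O.
τ = R × C = 24.48 × 0.03977 L/cmH2O = 0.9736 s.
Fraction remaining at end-expiration = e^(−Te/τ) = e^(−2.21/0.9736) = 0.1033 → 10.33%.

10.3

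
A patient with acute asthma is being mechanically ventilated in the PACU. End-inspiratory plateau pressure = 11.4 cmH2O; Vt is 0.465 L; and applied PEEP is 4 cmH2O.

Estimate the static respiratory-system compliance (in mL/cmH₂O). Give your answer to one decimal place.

62.8

Cstat = Vt / (Pplat − PEEP) = 465 / (11.4 − 4) = 465 / 7.4 = 62.838 mL/cmH2O.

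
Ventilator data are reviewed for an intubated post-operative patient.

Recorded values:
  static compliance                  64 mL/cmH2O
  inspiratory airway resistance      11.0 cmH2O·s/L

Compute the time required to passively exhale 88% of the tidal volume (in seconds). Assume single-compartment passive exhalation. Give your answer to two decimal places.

τ = R × C = 11.0 × 64 mL/cmH2O = 11.0 × 0.064 L/cmH2O = 0.704 s.
Exhaled fraction f = 1 − e^(−t/τ) → t = −τ·ln(1 − f) = −0.704·ln(0.12) = 1.493 s.

1.49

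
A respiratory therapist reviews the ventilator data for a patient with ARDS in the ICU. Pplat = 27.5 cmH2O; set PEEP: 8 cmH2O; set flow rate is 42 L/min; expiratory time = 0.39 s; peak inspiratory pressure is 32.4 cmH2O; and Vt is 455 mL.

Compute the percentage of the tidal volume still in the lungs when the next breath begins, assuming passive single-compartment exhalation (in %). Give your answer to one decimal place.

9.2

Flow: 42 L/min ÷ 60 = 0.7 L/s.
R = (PIP − Pplat)/V̇ = (32.4 − 27.5) / 0.7 = 4.9/0.7 = 7.0 cmH2O·s/L.
C = Vt/(Pplat − PEEP) = 455.0 / (27.5 − 8) = 455.0/19.5 = 23.333 mL/cmH2O.
τ = R × C = 7.0 × 0.02333 L/cmH2O = 0.1633 s.
Fraction remaining at end-expiration = e^(−Te/τ) = e^(−0.39/0.1633) = 0.09179 → 9.179%.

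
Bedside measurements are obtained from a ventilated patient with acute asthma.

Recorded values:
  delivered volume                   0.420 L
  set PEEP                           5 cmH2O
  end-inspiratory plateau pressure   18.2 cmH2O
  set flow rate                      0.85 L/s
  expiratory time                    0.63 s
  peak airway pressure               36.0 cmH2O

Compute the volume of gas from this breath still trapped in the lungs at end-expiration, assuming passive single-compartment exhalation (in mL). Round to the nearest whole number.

163

R = (PIP − Pplat)/V̇ = (36.0 − 18.2) / 0.85 = 17.8/0.85 = 20.941 cmH2O·s/L.
C = Vt/(Pplat − PEEP) = 420.0 / (18.2 − 5) = 420.0/13.2 = 31.818 mL/cmH2O.
τ = R × C = 20.941 × 0.03182 L/cmH2O = 0.6663 s.
Fraction remaining = e^(−Te/τ) = e^(−0.63/0.6663) = 0.3885.
Trapped volume = 420.0 × 0.3885 = 163.17 mL.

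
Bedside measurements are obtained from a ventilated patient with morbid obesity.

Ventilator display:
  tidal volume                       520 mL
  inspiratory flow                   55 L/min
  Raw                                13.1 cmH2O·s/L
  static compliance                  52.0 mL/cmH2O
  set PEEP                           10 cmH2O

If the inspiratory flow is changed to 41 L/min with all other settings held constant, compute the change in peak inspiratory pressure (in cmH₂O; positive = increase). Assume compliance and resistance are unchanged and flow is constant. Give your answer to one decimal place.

-3.1

Flow: 55 L/min ÷ 60 = 0.9167 L/s.
New flow: 41 L/min ÷ 60 = 0.6833 L/s.
PIP = Vt/C + R·V̇ + PEEP (constant-flow equation of motion).
Only the resistive term changes: ΔPIP = R × ΔV̇ = 13.1 × (0.6833 − 0.9167) = 13.1 × -0.2334 = -3.058 cmH2O.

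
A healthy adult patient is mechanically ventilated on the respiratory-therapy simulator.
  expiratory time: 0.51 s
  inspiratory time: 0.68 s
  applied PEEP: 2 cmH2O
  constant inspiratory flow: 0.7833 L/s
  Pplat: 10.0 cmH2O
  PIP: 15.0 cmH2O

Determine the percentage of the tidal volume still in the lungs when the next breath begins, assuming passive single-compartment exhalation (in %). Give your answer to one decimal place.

30.1

Vt = flow × Ti = 0.7833 L/s × 0.68 s × 1000 mL/L = 532.64 mL.
R = (PIP − Pplat)/V̇ = (15.0 − 10.0) / 0.7833 = 5.0/0.7833 = 6.383 cmH2O·s/L.
C = Vt/(Pplat − PEEP) = 532.64 / (10.0 − 2) = 532.64/8.0 = 66.58 mL/cmH2O.
τ = R × C = 6.383 × 0.06658 L/cmH2O = 0.425 s.
Fraction remaining at end-expiration = e^(−Te/τ) = e^(−0.51/0.425) = 0.3012 → 30.12%.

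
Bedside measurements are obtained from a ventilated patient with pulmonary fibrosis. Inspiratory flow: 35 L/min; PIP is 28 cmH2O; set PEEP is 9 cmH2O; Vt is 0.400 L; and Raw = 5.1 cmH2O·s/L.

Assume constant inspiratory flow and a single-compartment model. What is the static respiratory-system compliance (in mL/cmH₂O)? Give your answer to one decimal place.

Flow: 35 L/min ÷ 60 = 0.5833 L/s.
Equation of motion (constant flow): PIP = Vt/C + R·V̇ + PEEP.
Vt/C = PIP − R·V̇ − PEEP = 28 − 5.1×0.5833 − 9 = 28 − 2.975 − 9 = 16.025 cmH2O.
C = Vt / 16.025 = 400 / 16.025 = 24.961 mL/cmH2O.

25.0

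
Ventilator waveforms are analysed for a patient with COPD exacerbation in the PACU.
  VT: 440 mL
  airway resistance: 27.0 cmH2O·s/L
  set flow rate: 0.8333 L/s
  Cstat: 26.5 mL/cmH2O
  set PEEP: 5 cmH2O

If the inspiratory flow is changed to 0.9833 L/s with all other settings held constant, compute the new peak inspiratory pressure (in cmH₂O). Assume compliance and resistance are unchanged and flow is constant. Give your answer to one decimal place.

PIP = Vt/C + R·V̇ + PEEP (constant-flow equation of motion).
Only the resistive term changes: ΔPIP = R × ΔV̇ = 27.0 × (0.9833 − 0.8333) = 27.0 × 0.15 = 4.05 cmH2O.
Original PIP = 440/26.5 + 27.0×0.8333 + 5 = 44.103 cmH2O; new PIP = 44.103 + (4.05) = 48.153 cmH2O.

48.2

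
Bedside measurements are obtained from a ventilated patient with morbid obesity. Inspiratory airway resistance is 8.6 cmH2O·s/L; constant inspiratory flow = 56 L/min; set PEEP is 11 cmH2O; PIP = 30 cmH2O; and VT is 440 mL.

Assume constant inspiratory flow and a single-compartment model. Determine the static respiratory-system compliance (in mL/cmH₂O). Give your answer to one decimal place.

40.1

Flow: 56 L/min ÷ 60 = 0.9333 L/s.
Equation of motion (constant flow): PIP = Vt/C + R·V̇ + PEEP.
Vt/C = PIP − R·V̇ − PEEP = 30 − 8.6×0.9333 − 11 = 30 − 8.026 − 11 = 10.974 cmH2O.
C = Vt / 10.974 = 440 / 10.974 = 40.095 mL/cmH2O.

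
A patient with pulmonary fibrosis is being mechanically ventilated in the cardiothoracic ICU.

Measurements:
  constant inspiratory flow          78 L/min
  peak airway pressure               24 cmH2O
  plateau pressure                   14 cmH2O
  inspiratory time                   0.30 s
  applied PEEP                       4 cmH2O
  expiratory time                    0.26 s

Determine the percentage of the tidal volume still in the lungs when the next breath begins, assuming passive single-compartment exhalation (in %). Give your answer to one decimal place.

Flow: 78 L/min ÷ 60 = 1.3 L/s.
Vt = flow × Ti = 1.3 L/s × 0.30 s × 1000 mL/L = 390.0 mL.
R = (PIP − Pplat)/V̇ = (24 − 14) / 1.3 = 10.0/1.3 = 7.692 cmH2O·s/L.
C = Vt/(Pplat − PEEP) = 390.0 / (14 − 4) = 390.0/10.0 = 39.0 mL/cmH2O.
τ = R × C = 7.692 × 0.039 L/cmH2O = 0.3 s.
Fraction remaining at end-expiration = e^(−Te/τ) = e^(−0.26/0.3) = 0.4204 → 42.04%.

42.0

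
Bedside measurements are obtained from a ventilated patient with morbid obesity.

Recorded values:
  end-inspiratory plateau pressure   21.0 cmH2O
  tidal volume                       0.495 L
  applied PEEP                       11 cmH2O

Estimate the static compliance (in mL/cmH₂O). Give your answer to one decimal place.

49.5

Cstat = Vt / (Pplat − PEEP) = 495 / (21.0 − 11) = 495 / 10.0 = 49.5 mL/cmH2O.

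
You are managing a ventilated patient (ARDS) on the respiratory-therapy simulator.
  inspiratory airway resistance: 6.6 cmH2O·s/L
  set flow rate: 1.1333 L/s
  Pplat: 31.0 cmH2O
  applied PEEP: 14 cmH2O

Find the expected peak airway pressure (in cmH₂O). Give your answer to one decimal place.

PIP = Pplat + Raw × flow = 31.0 + 6.6 × 1.1333 = 31.0 + 7.48 = 38.48 cmH2O.

38.5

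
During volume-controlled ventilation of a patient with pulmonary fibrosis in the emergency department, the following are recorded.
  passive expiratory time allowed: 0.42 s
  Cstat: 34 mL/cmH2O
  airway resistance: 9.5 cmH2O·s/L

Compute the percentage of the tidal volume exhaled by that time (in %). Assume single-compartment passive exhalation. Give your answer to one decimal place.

τ = R × C = 9.5 × 34 mL/cmH2O = 9.5 × 0.034 L/cmH2O = 0.323 s.
Passive exhalation: V(t)/V₀ = e^(−t/τ) = e^(−0.42/0.323) = 0.2724.
Fraction exhaled = 1 − 0.2724 = 0.7276 → 72.76%.

72.8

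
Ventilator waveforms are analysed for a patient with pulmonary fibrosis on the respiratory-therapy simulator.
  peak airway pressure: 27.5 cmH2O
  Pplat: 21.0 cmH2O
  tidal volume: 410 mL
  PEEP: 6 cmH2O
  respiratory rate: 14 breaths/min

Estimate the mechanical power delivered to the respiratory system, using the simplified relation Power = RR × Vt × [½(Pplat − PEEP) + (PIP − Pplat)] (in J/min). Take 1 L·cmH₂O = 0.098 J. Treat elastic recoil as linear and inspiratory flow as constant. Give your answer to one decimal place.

7.9

Per-breath work = Vt × [½(Pplat−PEEP) + (PIP−Pplat)] = 0.410 × [0.5×15.0 + 6.5] = 0.410 × 14.0 = 5.74 L·cmH2O.
Power = 14 × 5.74 = 80.36 L·cmH2O/min.
× 0.098 J/(L·cmH2O) → 7.875 J/min.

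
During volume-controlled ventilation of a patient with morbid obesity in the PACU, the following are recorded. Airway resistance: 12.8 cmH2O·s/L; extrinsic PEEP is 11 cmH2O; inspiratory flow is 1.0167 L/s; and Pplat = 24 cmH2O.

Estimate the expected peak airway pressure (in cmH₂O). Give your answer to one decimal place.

PIP = Pplat + Raw × flow = 24 + 12.8 × 1.0167 = 24 + 13.014 = 37.014 cmH2O.

37.0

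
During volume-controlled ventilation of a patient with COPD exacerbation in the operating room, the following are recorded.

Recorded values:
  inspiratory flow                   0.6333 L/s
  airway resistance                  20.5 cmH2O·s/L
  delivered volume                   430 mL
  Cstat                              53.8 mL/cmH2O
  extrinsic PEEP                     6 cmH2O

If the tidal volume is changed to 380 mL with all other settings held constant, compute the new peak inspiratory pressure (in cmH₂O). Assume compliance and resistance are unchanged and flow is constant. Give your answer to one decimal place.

PIP = Vt/C + R·V̇ + PEEP (constant-flow equation of motion).
Only the elastic term changes: ΔPIP = ΔVt / C = (380 − 430) / 53.8 = -0.9294 cmH2O.
Original PIP = 430/53.8 + 20.5×0.6333 + 6 = 26.975 cmH2O; new PIP = 26.975 + (-0.9294) = 26.046 cmH2O.

26.0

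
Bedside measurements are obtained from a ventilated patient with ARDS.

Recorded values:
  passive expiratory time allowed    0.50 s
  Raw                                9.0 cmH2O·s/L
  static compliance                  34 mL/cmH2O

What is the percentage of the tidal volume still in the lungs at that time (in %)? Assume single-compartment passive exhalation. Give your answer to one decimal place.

19.5

τ = R × C = 9.0 × 34 mL/cmH2O = 9.0 × 0.034 L/cmH2O = 0.306 s.
Passive exhalation: V(t)/V₀ = e^(−t/τ) = e^(−0.50/0.306) = 0.1951.
Fraction remaining = 0.1951 → 19.51%.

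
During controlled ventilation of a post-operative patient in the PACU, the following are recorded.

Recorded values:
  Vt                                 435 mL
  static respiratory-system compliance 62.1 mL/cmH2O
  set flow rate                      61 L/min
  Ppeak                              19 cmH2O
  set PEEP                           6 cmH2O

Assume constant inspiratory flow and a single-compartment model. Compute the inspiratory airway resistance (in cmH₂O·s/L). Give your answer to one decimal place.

Flow: 61 L/min ÷ 60 = 1.0167 L/s.
Equation of motion (constant flow): PIP = Vt/C + R·V̇ + PEEP.
R·V̇ = PIP − Vt/C − PEEP = 19 − 435/62.1 − 6 = 19 − 7.005 − 6 = 5.995 cmH2O.
R = 5.995 / 1.0167 = 5.897 cmH2O·s/L.

5.9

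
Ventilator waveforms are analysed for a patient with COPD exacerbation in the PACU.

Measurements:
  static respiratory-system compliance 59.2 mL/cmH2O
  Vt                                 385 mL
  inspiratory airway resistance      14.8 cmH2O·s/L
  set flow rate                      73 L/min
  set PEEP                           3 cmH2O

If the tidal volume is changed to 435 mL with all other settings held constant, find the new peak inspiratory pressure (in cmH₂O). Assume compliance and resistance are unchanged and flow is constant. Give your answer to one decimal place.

28.4

Flow: 73 L/min ÷ 60 = 1.2167 L/s.
PIP = Vt/C + R·V̇ + PEEP (constant-flow equation of motion).
Only the elastic term changes: ΔPIP = ΔVt / C = (435 − 385) / 59.2 = 0.8446 cmH2O.
Original PIP = 385/59.2 + 14.8×1.2167 + 3 = 27.511 cmH2O; new PIP = 27.511 + (0.8446) = 28.356 cmH2O.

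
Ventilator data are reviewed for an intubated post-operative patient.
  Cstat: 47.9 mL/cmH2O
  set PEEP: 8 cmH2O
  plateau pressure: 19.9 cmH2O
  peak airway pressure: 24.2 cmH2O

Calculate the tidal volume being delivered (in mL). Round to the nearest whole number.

Vt = Cstat × (Pplat − PEEP) = 47.9 × (19.9 − 8) = 47.9 × 11.9 = 570.01 mL.

570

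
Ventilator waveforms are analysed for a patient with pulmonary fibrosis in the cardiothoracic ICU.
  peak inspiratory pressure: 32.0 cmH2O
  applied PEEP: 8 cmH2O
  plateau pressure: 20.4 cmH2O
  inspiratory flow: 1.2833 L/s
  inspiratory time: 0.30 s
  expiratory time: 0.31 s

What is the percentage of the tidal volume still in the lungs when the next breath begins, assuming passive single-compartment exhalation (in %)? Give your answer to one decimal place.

Vt = flow × Ti = 1.2833 L/s × 0.30 s × 1000 mL/L = 384.99 mL.
R = (PIP − Pplat)/V̇ = (32.0 − 20.4) / 1.2833 = 11.6/1.2833 = 9.039 cmH2O·s/L.
C = Vt/(Pplat − PEEP) = 384.99 / (20.4 − 8) = 384.99/12.4 = 31.048 mL/cmH2O.
τ = R × C = 9.039 × 0.03105 L/cmH2O = 0.2807 s.
Fraction remaining at end-expiration = e^(−Te/τ) = e^(−0.31/0.2807) = 0.3314 → 33.14%.

33.1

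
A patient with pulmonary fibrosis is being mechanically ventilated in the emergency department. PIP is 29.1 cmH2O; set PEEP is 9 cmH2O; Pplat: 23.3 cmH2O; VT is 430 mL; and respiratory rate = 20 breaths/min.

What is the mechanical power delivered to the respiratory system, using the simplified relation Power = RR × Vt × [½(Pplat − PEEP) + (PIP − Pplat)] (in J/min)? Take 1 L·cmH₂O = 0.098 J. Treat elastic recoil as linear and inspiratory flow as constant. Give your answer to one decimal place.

Per-breath work = Vt × [½(Pplat−PEEP) + (PIP−Pplat)] = 0.430 × [0.5×14.3 + 5.8] = 0.430 × 12.95 = 5.569 L·cmH2O.
Power = 20 × 5.569 = 111.38 L·cmH2O/min.
× 0.098 J/(L·cmH2O) → 10.915 J/min.

10.9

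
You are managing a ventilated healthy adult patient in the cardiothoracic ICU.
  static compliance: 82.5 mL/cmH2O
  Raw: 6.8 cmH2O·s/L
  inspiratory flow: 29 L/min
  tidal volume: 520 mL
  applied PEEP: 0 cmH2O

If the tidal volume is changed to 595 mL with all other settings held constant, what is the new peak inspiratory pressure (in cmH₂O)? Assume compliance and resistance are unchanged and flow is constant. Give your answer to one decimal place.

10.5

Flow: 29 L/min ÷ 60 = 0.4833 L/s.
PIP = Vt/C + R·V̇ + PEEP (constant-flow equation of motion).
Only the elastic term changes: ΔPIP = ΔVt / C = (595 − 520) / 82.5 = 0.9091 cmH2O.
Original PIP = 520/82.5 + 6.8×0.4833 + 0 = 9.589 cmH2O; new PIP = 9.589 + (0.9091) = 10.498 cmH2O.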